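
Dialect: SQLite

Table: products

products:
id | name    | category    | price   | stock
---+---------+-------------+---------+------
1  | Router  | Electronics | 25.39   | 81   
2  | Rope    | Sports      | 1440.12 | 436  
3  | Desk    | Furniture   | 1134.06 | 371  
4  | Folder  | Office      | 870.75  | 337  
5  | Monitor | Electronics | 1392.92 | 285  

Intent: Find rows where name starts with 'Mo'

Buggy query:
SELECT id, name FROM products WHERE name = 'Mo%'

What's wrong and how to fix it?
Bug: Wildcards only work with LIKE; '=' treats '%' as a literal character

Fix: Use LIKE for wildcard pattern matching

Corrected query:
SELECT id, name FROM products WHERE name LIKE 'Mo%'

Result:
id | name   
---+--------
5  | Monitor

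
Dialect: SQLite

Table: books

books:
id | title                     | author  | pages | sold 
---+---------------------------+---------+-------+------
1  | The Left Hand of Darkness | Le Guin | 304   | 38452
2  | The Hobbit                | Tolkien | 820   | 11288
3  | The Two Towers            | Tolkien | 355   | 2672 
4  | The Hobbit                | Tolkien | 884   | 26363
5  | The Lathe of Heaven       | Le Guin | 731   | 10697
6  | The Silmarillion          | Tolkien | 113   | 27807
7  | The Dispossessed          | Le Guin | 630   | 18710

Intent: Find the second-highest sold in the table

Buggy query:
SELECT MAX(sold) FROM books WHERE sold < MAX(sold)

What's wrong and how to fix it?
Bug: The inner MAX is an aggregate inside WHERE, which is not allowed

Fix: Put the inner MAX in a scalar subquery

Corrected query:
SELECT MAX(sold) FROM books WHERE sold < (SELECT MAX(sold) FROM books)

Result:
MAX(sold)
---------
27807    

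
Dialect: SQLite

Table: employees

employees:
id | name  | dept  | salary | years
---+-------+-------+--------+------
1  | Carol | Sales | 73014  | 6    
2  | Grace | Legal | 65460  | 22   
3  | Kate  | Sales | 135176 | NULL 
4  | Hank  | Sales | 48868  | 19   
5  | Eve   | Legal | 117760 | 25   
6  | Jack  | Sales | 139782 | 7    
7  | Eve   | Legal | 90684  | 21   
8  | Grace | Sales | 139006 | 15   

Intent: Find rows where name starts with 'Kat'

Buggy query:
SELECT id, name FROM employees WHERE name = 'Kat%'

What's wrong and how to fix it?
Bug: Wildcards only work with LIKE; '=' treats '%' as a literal character

Fix: Use LIKE for wildcard pattern matching

Corrected query:
SELECT id, name FROM employees WHERE name LIKE 'Kat%'

Result:
id | name
---+-----
3  | Kate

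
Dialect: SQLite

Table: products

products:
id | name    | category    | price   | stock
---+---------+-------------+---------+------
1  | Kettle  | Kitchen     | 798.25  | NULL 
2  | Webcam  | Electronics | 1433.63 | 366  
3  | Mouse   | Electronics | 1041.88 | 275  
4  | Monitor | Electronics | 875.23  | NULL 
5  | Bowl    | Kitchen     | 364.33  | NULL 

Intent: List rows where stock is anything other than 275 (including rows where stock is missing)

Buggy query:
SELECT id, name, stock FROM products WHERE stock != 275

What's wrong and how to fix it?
Bug: Inequality against NULL is unknown, not true; rows with NULL are dropped

Fix: Handle NULL separately with IS NULL alongside the inequality

Corrected query:
SELECT id, name, stock FROM products WHERE stock != 275 OR stock IS NULL

Result:
id | name    | stock
---+---------+------
1  | Kettle  | NULL 
2  | Webcam  | 366  
4  | Monitor | NULL 
5  | Bowl    | NULL 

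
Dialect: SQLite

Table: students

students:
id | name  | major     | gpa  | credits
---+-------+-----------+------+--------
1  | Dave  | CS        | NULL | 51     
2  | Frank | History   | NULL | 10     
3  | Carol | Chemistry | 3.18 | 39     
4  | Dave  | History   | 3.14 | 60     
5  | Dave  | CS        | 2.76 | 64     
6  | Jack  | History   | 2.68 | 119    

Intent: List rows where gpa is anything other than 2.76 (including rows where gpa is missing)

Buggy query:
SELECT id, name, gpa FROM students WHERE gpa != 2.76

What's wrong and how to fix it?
Bug: Inequality against NULL is unknown, not true; rows with NULL are dropped

Fix: Handle NULL separately with IS NULL alongside the inequality

Corrected query:
SELECT id, name, gpa FROM students WHERE gpa != 2.76 OR gpa IS NULL

Result:
id | name  | gpa 
---+-------+-----
1  | Dave  | NULL
2  | Frank | NULL
3  | Carol | 3.18
4  | Dave  | 3.14
6  | Jack  | 2.68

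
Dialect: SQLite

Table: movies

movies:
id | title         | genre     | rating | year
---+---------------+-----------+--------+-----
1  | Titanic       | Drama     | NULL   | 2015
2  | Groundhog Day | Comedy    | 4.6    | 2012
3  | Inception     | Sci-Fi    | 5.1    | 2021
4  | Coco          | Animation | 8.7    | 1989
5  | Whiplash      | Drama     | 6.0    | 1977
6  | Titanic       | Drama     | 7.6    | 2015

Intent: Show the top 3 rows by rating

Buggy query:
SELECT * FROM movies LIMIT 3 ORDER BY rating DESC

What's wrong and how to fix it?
Bug: ORDER BY cannot follow LIMIT; LIMIT is the final clause

Fix: Swap the clauses: ORDER BY first, then LIMIT

Corrected query:
SELECT * FROM movies ORDER BY rating DESC LIMIT 3

Result:
id | title    | genre     | rating | year
---+----------+-----------+--------+-----
4  | Coco     | Animation | 8.7    | 1989
6  | Titanic  | Drama     | 7.6    | 2015
5  | Whiplash | Drama     | 6      | 1977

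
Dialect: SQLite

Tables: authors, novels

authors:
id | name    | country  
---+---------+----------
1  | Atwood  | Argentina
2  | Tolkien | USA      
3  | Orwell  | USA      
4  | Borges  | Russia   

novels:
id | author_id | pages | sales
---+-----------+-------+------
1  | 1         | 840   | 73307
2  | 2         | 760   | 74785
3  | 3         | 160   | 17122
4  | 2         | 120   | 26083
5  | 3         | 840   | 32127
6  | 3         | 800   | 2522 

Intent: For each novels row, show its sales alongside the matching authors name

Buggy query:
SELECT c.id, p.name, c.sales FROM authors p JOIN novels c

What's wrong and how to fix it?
Bug: JOIN with no ON clause produces a cartesian product; every novels row pairs with every authors row

Fix: Add ON c.author_id = p.id to the JOIN

Corrected query:
SELECT c.id, p.name, c.sales FROM authors p JOIN novels c ON c.author_id = p.id

Result:
id | name    | sales
---+---------+------
1  | Atwood  | 73307
2  | Tolkien | 74785
3  | Orwell  | 17122
4  | Tolkien | 26083
5  | Orwell  | 32127
6  | Orwell  | 2522 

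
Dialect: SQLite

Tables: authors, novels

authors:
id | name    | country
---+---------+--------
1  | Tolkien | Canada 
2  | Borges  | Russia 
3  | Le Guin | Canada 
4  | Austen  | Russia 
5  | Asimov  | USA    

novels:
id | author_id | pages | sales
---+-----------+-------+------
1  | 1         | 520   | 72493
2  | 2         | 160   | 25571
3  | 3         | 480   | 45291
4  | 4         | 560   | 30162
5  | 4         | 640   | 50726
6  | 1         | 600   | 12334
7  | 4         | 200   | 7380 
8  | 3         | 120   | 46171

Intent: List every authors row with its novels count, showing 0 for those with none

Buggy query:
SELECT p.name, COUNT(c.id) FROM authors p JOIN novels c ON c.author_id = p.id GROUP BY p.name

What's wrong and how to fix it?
Bug: An inner join excludes parents with zero children

Fix: Switch to LEFT JOIN to retain unmatched parent rows

Corrected query:
SELECT p.name, COUNT(c.id) FROM authors p LEFT JOIN novels c ON c.author_id = p.id GROUP BY p.name

Result:
name    | COUNT(c.id)
--------+------------
Asimov  | 0          
Austen  | 3          
Borges  | 1          
Le Guin | 2          
Tolkien | 2          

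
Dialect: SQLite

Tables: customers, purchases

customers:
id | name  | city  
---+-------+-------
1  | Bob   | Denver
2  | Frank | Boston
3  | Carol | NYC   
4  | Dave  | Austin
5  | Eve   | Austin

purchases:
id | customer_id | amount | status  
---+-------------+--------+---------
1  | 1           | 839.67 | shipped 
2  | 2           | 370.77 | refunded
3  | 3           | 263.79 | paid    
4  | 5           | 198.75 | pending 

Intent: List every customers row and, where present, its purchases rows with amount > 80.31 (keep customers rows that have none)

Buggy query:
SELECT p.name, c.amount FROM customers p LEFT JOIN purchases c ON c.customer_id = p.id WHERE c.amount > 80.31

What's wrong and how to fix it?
Bug: Filtering c.amount in WHERE discards the NULL rows produced by LEFT JOIN, turning it into an inner join

Fix: Put 'c.amount > 80.31' in the JOIN's ON clause instead of WHERE

Corrected query:
SELECT p.name, c.amount FROM customers p LEFT JOIN purchases c ON c.customer_id = p.id AND c.amount > 80.31

Result:
name  | amount
------+-------
Bob   | 839.67
Frank | 370.77
Carol | 263.79
Dave  | NULL  
Eve   | 198.75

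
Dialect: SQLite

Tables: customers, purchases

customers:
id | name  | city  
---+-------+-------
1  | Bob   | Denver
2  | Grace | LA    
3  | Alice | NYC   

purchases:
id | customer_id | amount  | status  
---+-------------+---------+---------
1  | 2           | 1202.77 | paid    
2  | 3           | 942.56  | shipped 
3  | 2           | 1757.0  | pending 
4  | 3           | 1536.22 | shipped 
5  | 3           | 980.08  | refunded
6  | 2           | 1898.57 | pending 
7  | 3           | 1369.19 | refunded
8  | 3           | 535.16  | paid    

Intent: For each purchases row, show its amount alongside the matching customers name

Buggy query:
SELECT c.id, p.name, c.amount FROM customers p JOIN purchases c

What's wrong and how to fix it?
Bug: JOIN with no ON clause produces a cartesian product; every purchases row pairs with every customers row

Fix: Specify the join condition linking the foreign key to the parent id

Corrected query:
SELECT c.id, p.name, c.amount FROM customers p JOIN purchases c ON c.customer_id = p.id

Result:
id | name  | amount 
---+-------+--------
1  | Grace | 1202.77
2  | Alice | 942.56 
3  | Grace | 1757   
4  | Alice | 1536.22
5  | Alice | 980.08 
6  | Grace | 1898.57
7  | Alice | 1369.19
8  | Alice | 535.16 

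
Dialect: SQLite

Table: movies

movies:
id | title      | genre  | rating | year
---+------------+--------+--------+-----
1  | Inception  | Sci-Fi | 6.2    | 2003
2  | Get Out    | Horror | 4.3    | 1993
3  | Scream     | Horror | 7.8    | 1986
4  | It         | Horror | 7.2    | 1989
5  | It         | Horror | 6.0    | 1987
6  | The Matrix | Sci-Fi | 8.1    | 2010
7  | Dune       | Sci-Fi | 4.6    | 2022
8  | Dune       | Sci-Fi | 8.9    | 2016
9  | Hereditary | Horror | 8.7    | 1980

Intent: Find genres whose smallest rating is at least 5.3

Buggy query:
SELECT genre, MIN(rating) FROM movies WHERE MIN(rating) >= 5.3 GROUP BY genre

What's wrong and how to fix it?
Bug: Aggregates like MIN are computed per group after WHERE runs

Fix: Use HAVING for the per-group MIN condition

Corrected query:
SELECT genre, MIN(rating) FROM movies GROUP BY genre HAVING MIN(rating) >= 5.3

Result:
(no rows)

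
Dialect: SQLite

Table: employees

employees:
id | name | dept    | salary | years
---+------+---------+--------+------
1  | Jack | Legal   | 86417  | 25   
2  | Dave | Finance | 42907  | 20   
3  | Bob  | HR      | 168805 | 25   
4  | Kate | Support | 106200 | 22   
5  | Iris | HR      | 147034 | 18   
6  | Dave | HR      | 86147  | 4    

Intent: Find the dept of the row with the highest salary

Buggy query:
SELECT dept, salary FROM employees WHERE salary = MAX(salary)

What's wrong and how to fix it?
Bug: WHERE is evaluated per row; an aggregate over the whole table isn't defined there

Fix: Use a subquery: WHERE salary = (SELECT MAX(salary) FROM employees)

Corrected query:
SELECT dept, salary FROM employees WHERE salary = (SELECT MAX(salary) FROM employees)

Result:
dept | salary
-----+-------
HR   | 168805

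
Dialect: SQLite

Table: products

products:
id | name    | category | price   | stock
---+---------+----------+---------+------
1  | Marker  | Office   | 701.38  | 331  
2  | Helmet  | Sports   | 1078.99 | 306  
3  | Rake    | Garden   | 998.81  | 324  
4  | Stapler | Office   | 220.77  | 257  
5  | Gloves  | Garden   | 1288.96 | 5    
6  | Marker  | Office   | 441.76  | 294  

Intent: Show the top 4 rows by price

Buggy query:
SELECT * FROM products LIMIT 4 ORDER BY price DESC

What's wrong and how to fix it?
Bug: ORDER BY cannot follow LIMIT; LIMIT is the final clause

Fix: Swap the clauses: ORDER BY first, then LIMIT

Corrected query:
SELECT * FROM products ORDER BY price DESC LIMIT 4

Result:
id | name   | category | price   | stock
---+--------+----------+---------+------
5  | Gloves | Garden   | 1288.96 | 5    
2  | Helmet | Sports   | 1078.99 | 306  
3  | Rake   | Garden   | 998.81  | 324  
1  | Marker | Office   | 701.38  | 331  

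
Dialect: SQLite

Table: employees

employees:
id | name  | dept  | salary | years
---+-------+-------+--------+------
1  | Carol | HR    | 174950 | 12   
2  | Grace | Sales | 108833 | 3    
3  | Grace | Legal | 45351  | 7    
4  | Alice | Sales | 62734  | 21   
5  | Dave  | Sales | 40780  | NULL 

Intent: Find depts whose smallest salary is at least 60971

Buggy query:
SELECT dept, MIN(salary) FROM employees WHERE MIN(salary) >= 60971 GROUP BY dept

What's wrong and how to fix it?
Bug: Aggregates like MIN are computed per group after WHERE runs

Fix: Replace WHERE with HAVING after the GROUP BY

Corrected query:
SELECT dept, MIN(salary) FROM employees GROUP BY dept HAVING MIN(salary) >= 60971

Result:
dept | MIN(salary)
-----+------------
HR   | 174950     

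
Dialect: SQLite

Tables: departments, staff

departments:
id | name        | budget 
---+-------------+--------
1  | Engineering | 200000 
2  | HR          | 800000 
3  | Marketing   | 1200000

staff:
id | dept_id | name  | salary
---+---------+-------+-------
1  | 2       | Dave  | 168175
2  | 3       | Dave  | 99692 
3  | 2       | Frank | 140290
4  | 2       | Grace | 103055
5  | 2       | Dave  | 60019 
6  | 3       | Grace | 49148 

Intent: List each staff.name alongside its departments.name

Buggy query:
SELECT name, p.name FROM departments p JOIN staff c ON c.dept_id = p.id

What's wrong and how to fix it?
Bug: 'name' exists in both joined tables, so the database can't tell which one is meant

Fix: Qualify the column with its table alias (c.name)

Corrected query:
SELECT c.name, p.name FROM departments p JOIN staff c ON c.dept_id = p.id

Result:
name  | name     
------+----------
Dave  | HR       
Dave  | Marketing
Frank | HR       
Grace | HR       
Dave  | HR       
Grace | Marketing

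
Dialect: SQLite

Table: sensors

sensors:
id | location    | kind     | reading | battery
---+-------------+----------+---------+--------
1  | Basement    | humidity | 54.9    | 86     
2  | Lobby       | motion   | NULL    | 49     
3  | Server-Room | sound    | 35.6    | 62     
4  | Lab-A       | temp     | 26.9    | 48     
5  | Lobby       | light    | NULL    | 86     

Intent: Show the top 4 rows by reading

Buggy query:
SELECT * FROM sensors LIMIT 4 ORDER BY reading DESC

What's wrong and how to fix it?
Bug: ORDER BY cannot follow LIMIT; LIMIT is the final clause

Fix: Sort with ORDER BY, then apply LIMIT

Corrected query:
SELECT * FROM sensors ORDER BY reading DESC LIMIT 4

Result:
id | location    | kind     | reading | battery
---+-------------+----------+---------+--------
1  | Basement    | humidity | 54.9    | 86     
3  | Server-Room | sound    | 35.6    | 62     
4  | Lab-A       | temp     | 26.9    | 48     
2  | Lobby       | motion   | NULL    | 49     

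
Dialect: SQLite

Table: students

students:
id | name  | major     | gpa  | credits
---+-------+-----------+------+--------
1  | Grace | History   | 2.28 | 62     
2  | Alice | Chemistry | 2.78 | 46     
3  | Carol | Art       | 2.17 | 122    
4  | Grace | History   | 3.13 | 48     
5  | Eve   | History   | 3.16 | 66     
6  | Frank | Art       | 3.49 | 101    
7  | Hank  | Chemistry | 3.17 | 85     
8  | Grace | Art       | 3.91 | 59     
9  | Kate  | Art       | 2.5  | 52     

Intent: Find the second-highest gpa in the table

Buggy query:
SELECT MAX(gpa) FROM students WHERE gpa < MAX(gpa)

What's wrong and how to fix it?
Bug: MAX(gpa) on the right of the comparison is an aggregate-in-WHERE error

Fix: Compute the overall MAX in a subquery, then take MAX of rows below it

Corrected query:
SELECT MAX(gpa) FROM students WHERE gpa < (SELECT MAX(gpa) FROM students)

Result:
MAX(gpa)
--------
3.49    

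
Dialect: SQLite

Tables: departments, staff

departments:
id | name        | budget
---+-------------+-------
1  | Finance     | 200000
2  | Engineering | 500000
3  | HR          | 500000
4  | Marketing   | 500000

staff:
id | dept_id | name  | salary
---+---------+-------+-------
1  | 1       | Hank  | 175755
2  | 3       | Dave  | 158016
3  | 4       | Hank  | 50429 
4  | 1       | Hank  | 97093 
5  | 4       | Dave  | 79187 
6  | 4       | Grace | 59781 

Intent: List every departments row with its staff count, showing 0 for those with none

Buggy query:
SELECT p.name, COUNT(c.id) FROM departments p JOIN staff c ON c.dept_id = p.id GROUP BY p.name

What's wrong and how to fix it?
Bug: INNER JOIN drops departments rows that have no matching staff rows

Fix: Use LEFT JOIN so parents without children still appear (COUNT(c.id) gives 0)

Corrected query:
SELECT p.name, COUNT(c.id) FROM departments p LEFT JOIN staff c ON c.dept_id = p.id GROUP BY p.name

Result:
name        | COUNT(c.id)
------------+------------
Engineering | 0          
Finance     | 2          
HR          | 1          
Marketing   | 3          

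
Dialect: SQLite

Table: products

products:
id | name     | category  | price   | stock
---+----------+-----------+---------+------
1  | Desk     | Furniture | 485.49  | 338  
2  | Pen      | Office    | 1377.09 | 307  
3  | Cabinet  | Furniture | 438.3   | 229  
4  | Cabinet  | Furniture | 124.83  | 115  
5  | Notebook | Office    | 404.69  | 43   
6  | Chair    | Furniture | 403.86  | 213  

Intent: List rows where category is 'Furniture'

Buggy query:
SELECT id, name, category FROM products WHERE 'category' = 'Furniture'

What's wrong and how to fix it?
Bug: 'category' in single quotes is a string literal, not the column; the comparison is literal-vs-literal and never true

Fix: Remove the quotes around the column name (or use double quotes for an identifier)

Corrected query:
SELECT id, name, category FROM products WHERE category = 'Furniture'

Result:
id | name    | category 
---+---------+----------
1  | Desk    | Furniture
3  | Cabinet | Furniture
4  | Cabinet | Furniture
6  | Chair   | Furniture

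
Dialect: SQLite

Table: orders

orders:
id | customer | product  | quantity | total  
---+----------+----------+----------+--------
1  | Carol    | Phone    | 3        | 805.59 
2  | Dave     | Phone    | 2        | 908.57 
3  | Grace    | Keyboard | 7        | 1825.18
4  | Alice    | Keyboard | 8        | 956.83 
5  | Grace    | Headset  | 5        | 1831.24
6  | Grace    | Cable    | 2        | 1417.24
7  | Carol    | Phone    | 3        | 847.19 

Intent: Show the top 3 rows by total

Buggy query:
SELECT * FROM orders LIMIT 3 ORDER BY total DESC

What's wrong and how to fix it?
Bug: ORDER BY cannot follow LIMIT; LIMIT is the final clause

Fix: Swap the clauses: ORDER BY first, then LIMIT

Corrected query:
SELECT * FROM orders ORDER BY total DESC LIMIT 3

Result:
id | customer | product  | quantity | total  
---+----------+----------+----------+--------
5  | Grace    | Headset  | 5        | 1831.24
3  | Grace    | Keyboard | 7        | 1825.18
6  | Grace    | Cable    | 2        | 1417.24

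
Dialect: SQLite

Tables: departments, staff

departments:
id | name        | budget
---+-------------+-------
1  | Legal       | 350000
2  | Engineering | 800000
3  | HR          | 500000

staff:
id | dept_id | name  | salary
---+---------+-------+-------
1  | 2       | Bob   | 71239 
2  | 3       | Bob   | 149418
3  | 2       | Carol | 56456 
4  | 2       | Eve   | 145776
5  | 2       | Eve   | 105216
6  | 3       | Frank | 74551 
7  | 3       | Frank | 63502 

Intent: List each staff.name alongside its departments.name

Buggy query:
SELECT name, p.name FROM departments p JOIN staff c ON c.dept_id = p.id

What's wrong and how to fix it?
Bug: Both tables have a 'name' column; the unqualified reference is ambiguous

Fix: Qualify the column with its table alias (c.name)

Corrected query:
SELECT c.name, p.name FROM departments p JOIN staff c ON c.dept_id = p.id

Result:
name  | name       
------+------------
Bob   | Engineering
Bob   | HR         
Carol | Engineering
Eve   | Engineering
Eve   | Engineering
Frank | HR         
Frank | HR         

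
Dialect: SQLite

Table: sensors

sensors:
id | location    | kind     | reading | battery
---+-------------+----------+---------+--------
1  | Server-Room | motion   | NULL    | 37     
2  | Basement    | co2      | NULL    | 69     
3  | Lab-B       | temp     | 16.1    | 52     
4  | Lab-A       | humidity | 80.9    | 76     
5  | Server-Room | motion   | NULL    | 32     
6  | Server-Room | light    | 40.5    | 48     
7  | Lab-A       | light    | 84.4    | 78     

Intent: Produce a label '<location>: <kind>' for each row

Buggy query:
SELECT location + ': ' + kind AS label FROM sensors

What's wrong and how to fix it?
Bug: SQLite uses || for string concatenation; + coerces text to numbers (yielding 0)

Fix: Replace + with || to concatenate text

Corrected query:
SELECT location || ': ' || kind AS label FROM sensors

Result:
label              
-------------------
Server-Room: motion
Basement: co2      
Lab-B: temp        
Lab-A: humidity    
Server-Room: motion
Server-Room: light 
Lab-A: light       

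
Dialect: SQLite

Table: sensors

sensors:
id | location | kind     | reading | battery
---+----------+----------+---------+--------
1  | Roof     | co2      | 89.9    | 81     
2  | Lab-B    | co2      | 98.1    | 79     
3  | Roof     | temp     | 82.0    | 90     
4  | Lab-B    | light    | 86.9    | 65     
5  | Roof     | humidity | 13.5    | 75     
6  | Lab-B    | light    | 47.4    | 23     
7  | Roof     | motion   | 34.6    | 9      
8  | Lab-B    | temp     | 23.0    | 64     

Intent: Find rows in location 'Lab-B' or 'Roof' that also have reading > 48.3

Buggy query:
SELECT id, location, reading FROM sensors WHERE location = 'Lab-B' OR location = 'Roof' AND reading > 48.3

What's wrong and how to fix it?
Bug: Without parentheses, AND is evaluated before OR, so the reading filter only applies to the 'Roof' branch

Fix: Add parentheses around the OR so the AND applies to both alternatives

Corrected query:
SELECT id, location, reading FROM sensors WHERE (location = 'Lab-B' OR location = 'Roof') AND reading > 48.3

Result:
id | location | reading
---+----------+--------
1  | Roof     | 89.9   
2  | Lab-B    | 98.1   
3  | Roof     | 82     
4  | Lab-B    | 86.9   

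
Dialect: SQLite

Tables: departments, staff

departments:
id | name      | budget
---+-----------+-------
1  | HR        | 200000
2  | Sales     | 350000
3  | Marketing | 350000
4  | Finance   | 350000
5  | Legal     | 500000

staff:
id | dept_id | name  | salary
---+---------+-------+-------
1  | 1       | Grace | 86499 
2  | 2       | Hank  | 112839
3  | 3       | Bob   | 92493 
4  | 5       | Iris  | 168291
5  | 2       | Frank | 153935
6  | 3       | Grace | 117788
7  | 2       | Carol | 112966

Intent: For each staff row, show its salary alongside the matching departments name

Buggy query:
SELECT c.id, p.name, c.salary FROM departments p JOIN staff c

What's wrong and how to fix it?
Bug: JOIN with no ON clause produces a cartesian product; every staff row pairs with every departments row

Fix: Add ON c.dept_id = p.id to the JOIN

Corrected query:
SELECT c.id, p.name, c.salary FROM departments p JOIN staff c ON c.dept_id = p.id

Result:
id | name      | salary
---+-----------+-------
1  | HR        | 86499 
2  | Sales     | 112839
3  | Marketing | 92493 
4  | Legal     | 168291
5  | Sales     | 153935
6  | Marketing | 117788
7  | Sales     | 112966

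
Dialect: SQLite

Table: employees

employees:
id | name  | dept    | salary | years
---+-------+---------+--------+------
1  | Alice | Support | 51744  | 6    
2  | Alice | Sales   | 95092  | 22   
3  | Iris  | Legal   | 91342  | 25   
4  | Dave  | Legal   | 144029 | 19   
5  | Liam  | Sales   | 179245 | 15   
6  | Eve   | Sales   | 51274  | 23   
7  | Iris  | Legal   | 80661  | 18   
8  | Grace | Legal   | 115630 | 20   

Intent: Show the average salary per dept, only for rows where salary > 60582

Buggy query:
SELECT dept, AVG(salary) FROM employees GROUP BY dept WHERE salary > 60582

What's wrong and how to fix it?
Bug: Row-level WHERE must come before GROUP BY in the clause order

Fix: Place WHERE between FROM and GROUP BY

Corrected query:
SELECT dept, AVG(salary) FROM employees WHERE salary > 60582 GROUP BY dept

Result:
dept  | AVG(salary)
------+------------
Legal | 107915.5   
Sales | 137168.5   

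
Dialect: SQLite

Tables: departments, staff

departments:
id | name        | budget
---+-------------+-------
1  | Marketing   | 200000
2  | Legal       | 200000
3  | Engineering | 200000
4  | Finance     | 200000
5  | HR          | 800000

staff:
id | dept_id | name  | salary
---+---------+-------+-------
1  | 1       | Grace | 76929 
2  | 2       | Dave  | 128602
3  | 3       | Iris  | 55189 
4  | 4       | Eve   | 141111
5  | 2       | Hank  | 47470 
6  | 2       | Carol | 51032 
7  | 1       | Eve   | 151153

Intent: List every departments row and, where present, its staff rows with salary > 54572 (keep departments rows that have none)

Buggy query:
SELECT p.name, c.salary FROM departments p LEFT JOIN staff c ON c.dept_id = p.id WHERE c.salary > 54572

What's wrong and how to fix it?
Bug: A WHERE condition on the right-hand table after LEFT JOIN drops unmatched parents

Fix: Put 'c.salary > 54572' in the JOIN's ON clause instead of WHERE

Corrected query:
SELECT p.name, c.salary FROM departments p LEFT JOIN staff c ON c.dept_id = p.id AND c.salary > 54572

Result:
name        | salary
------------+-------
Marketing   | 76929 
Marketing   | 151153
Legal       | 128602
Engineering | 55189 
Finance     | 141111
HR          | NULL  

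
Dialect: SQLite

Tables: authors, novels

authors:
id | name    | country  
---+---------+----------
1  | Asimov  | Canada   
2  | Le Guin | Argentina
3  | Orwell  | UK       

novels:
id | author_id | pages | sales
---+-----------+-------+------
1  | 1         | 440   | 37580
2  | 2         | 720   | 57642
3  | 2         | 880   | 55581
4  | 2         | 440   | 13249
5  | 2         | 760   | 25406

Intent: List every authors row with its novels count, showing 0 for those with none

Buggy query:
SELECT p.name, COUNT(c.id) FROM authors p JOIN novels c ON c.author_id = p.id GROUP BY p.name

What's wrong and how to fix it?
Bug: An inner join excludes parents with zero children

Fix: Use LEFT JOIN so parents without children still appear (COUNT(c.id) gives 0)

Corrected query:
SELECT p.name, COUNT(c.id) FROM authors p LEFT JOIN novels c ON c.author_id = p.id GROUP BY p.name

Result:
name    | COUNT(c.id)
--------+------------
Asimov  | 1          
Le Guin | 4          
Orwell  | 0          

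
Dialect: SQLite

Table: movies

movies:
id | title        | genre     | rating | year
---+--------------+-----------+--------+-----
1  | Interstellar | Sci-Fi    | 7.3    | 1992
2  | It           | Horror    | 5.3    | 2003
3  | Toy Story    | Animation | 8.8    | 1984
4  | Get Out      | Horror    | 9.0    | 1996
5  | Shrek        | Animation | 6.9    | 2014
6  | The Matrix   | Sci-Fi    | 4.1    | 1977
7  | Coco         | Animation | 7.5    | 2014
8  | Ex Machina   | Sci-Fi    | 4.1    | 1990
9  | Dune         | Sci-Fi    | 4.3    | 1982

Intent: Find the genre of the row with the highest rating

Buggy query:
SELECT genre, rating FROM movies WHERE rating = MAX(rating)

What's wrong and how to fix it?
Bug: MAX(rating) is an aggregate and cannot be used directly in WHERE

Fix: Use a subquery: WHERE rating = (SELECT MAX(rating) FROM movies)

Corrected query:
SELECT genre, rating FROM movies WHERE rating = (SELECT MAX(rating) FROM movies)

Result:
genre  | rating
-------+-------
Horror | 9     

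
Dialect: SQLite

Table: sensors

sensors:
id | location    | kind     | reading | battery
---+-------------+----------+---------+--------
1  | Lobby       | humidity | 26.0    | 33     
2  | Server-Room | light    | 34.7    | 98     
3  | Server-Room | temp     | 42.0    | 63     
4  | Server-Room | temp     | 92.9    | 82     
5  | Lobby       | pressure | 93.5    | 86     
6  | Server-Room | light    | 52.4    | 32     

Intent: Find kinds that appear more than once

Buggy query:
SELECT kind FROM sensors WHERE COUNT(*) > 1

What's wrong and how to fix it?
Bug: COUNT(*) is an aggregate and cannot be used in WHERE

Fix: GROUP BY kind, then filter groups with HAVING COUNT(*) > 1

Corrected query:
SELECT kind FROM sensors GROUP BY kind HAVING COUNT(*) > 1

Result:
kind 
-----
light
temp 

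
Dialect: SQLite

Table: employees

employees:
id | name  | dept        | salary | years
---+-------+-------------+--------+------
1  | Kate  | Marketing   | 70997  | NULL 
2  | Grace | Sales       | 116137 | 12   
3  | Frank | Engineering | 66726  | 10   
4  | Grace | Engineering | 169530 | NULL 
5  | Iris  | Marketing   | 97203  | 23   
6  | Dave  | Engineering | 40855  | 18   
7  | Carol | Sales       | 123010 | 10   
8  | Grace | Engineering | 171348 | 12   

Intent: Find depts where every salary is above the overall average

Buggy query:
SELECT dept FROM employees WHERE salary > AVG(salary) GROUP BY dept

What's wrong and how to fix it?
Bug: WHERE evaluates per row before aggregation, so AVG() is unavailable

Fix: Compute the overall average in a scalar subquery and compare each group's MIN against it in HAVING

Corrected query:
SELECT dept FROM employees GROUP BY dept HAVING MIN(salary) > (SELECT AVG(salary) FROM employees)

Result:
dept 
-----
Sales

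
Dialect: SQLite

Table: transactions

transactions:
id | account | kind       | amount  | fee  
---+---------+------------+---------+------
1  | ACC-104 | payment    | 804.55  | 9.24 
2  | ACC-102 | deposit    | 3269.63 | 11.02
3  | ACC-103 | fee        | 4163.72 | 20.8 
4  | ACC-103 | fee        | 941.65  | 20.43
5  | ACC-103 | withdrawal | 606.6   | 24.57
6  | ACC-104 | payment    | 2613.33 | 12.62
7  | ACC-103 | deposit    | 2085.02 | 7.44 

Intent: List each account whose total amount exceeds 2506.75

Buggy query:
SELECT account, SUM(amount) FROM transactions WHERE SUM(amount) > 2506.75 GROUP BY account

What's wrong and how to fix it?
Bug: Aggregate functions cannot appear in a WHERE clause

Fix: Move the aggregate condition to a HAVING clause

Corrected query:
SELECT account, SUM(amount) FROM transactions GROUP BY account HAVING SUM(amount) > 2506.75

Result:
account | SUM(amount)
--------+------------
ACC-102 | 3269.63    
ACC-103 | 7796.99    
ACC-104 | 3417.88    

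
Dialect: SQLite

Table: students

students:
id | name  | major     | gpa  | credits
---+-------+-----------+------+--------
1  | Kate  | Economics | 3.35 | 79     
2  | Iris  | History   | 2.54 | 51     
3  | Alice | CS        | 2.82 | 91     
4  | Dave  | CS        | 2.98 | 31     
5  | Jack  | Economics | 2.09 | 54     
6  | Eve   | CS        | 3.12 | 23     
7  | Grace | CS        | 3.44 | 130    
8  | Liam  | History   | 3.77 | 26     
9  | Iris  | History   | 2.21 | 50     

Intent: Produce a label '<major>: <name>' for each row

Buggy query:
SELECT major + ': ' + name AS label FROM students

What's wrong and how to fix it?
Bug: SQLite uses || for string concatenation; + coerces text to numbers (yielding 0)

Fix: Replace + with || to concatenate text

Corrected query:
SELECT major || ': ' || name AS label FROM students

Result:
label          
---------------
Economics: Kate
History: Iris  
CS: Alice      
CS: Dave       
Economics: Jack
CS: Eve        
CS: Grace      
History: Liam  
History: Iris  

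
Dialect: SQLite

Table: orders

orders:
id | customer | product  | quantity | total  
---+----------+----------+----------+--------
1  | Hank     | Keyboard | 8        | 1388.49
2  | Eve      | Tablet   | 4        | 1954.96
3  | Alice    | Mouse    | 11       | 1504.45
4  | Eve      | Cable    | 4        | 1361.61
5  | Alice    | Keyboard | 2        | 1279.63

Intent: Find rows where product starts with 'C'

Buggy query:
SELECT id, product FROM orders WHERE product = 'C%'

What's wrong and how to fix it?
Bug: '=' compares the literal string including the % character; pattern matching needs LIKE

Fix: Use LIKE for wildcard pattern matching

Corrected query:
SELECT id, product FROM orders WHERE product LIKE 'C%'

Result:
id | product
---+--------
4  | Cable  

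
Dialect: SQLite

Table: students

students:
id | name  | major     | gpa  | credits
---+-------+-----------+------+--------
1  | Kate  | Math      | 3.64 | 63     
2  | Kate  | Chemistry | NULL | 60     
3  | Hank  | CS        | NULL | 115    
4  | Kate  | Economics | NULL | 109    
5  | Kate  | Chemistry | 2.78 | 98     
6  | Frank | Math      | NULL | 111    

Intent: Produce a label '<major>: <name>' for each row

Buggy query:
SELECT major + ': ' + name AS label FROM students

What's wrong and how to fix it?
Bug: SQLite uses || for string concatenation; + coerces text to numbers (yielding 0)

Fix: Use the || operator for string concatenation

Corrected query:
SELECT major || ': ' || name AS label FROM students

Result:
label          
---------------
Math: Kate     
Chemistry: Kate
CS: Hank       
Economics: Kate
Chemistry: Kate
Math: Frank    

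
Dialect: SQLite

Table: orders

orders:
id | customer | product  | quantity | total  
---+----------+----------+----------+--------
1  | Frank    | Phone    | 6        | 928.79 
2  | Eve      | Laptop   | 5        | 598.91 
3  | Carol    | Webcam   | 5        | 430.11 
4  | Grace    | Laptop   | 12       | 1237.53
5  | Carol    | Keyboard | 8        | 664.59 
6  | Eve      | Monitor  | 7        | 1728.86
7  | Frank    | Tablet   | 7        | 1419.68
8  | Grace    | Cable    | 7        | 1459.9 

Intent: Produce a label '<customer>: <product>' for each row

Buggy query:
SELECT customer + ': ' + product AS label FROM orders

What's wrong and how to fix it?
Bug: '+' is numeric addition; on text columns SQLite converts them to 0 instead of concatenating

Fix: Use the || operator for string concatenation

Corrected query:
SELECT customer || ': ' || product AS label FROM orders

Result:
label          
---------------
Frank: Phone   
Eve: Laptop    
Carol: Webcam  
Grace: Laptop  
Carol: Keyboard
Eve: Monitor   
Frank: Tablet  
Grace: Cable   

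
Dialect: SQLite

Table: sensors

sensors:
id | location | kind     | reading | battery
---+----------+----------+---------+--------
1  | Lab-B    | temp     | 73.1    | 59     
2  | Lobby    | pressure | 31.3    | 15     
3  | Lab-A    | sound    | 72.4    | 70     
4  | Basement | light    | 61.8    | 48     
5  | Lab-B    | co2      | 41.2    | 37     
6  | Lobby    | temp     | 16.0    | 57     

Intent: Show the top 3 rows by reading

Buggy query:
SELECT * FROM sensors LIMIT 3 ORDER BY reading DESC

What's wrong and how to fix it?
Bug: LIMIT must come after ORDER BY

Fix: Sort with ORDER BY, then apply LIMIT

Corrected query:
SELECT * FROM sensors ORDER BY reading DESC LIMIT 3

Result:
id | location | kind  | reading | battery
---+----------+-------+---------+--------
1  | Lab-B    | temp  | 73.1    | 59     
3  | Lab-A    | sound | 72.4    | 70     
4  | Basement | light | 61.8    | 48     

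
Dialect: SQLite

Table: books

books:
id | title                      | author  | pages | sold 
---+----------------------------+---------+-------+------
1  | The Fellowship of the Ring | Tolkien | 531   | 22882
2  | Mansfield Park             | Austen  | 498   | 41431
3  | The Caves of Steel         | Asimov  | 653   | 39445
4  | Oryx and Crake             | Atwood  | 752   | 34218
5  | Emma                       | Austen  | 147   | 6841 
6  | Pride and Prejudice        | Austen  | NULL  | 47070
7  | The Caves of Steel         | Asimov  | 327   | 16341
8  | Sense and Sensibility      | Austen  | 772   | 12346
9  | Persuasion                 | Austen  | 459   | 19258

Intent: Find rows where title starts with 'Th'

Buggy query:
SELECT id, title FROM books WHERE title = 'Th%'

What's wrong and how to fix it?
Bug: '=' compares the literal string including the % character; pattern matching needs LIKE

Fix: Use LIKE for wildcard pattern matching

Corrected query:
SELECT id, title FROM books WHERE title LIKE 'Th%'

Result:
id | title                     
---+---------------------------
1  | The Fellowship of the Ring
3  | The Caves of Steel        
7  | The Caves of Steel        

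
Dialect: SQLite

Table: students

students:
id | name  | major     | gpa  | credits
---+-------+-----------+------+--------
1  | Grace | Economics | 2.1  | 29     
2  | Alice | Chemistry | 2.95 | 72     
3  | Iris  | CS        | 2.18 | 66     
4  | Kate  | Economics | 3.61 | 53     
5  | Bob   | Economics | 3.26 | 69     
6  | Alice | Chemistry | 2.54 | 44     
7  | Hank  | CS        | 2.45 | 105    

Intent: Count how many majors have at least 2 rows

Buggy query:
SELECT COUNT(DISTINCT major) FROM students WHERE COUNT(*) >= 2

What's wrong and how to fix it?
Bug: COUNT(*) cannot appear in WHERE; the per-group count doesn't exist yet

Fix: Use a subquery that GROUPs and filters with HAVING, then count its rows

Corrected query:
SELECT COUNT(*) FROM (SELECT major FROM students GROUP BY major HAVING COUNT(*) >= 2)

Result:
COUNT(*)
--------
3       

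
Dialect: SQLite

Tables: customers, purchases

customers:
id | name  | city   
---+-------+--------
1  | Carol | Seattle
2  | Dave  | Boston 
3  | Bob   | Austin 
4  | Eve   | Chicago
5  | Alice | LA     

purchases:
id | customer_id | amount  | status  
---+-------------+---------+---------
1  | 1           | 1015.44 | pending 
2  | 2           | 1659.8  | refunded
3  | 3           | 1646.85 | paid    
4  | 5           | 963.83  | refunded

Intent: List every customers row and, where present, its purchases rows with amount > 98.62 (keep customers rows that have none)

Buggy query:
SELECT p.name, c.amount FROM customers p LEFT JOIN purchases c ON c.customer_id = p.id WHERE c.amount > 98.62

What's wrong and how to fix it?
Bug: A WHERE condition on the right-hand table after LEFT JOIN drops unmatched parents

Fix: Move the right-table condition into the ON clause so unmatched parents are kept

Corrected query:
SELECT p.name, c.amount FROM customers p LEFT JOIN purchases c ON c.customer_id = p.id AND c.amount > 98.62

Result:
name  | amount 
------+--------
Carol | 1015.44
Dave  | 1659.8 
Bob   | 1646.85
Eve   | NULL   
Alice | 963.83 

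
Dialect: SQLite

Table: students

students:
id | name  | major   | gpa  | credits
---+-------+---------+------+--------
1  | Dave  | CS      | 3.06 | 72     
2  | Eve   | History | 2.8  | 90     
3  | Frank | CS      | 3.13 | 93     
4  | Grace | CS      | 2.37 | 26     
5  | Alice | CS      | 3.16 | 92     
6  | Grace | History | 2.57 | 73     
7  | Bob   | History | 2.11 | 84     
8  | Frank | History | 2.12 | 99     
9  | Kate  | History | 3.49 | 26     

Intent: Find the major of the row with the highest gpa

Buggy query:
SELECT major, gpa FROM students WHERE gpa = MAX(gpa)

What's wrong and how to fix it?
Bug: WHERE is evaluated per row; an aggregate over the whole table isn't defined there

Fix: Wrap MAX in a scalar subquery so WHERE compares against a single value

Corrected query:
SELECT major, gpa FROM students WHERE gpa = (SELECT MAX(gpa) FROM students)

Result:
major   | gpa 
--------+-----
History | 3.49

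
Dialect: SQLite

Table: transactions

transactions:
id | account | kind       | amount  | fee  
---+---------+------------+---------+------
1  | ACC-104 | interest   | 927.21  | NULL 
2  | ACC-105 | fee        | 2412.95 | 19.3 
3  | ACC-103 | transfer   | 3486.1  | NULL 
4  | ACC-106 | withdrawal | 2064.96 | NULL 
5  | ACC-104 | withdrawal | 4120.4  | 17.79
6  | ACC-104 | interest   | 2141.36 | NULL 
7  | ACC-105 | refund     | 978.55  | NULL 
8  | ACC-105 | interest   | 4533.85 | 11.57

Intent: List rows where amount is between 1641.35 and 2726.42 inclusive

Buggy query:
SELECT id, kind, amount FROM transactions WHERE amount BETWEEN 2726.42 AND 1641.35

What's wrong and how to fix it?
Bug: BETWEEN expects the lower bound first; with 2726.42 AND 1641.35 the range is empty

Fix: Write BETWEEN 1641.35 AND 2726.42

Corrected query:
SELECT id, kind, amount FROM transactions WHERE amount BETWEEN 1641.35 AND 2726.42

Result:
id | kind       | amount 
---+------------+--------
2  | fee        | 2412.95
4  | withdrawal | 2064.96
6  | interest   | 2141.36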